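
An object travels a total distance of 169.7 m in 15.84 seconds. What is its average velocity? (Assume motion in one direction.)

v_avg = Δd / Δt = 169.7 / 15.84 = 10.71 m/s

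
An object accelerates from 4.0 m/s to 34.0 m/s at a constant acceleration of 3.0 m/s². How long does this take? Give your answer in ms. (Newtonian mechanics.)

t = (v - v₀) / a = (34.0 - 4.0) / 3.0 = 10.0 s
t = 10.0 s / 0.001 = 10000 ms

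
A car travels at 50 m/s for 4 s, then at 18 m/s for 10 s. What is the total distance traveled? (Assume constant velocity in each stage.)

d₁ = v₁t₁ = 50 × 4 = 200 m
d₂ = v₂t₂ = 18 × 10 = 180 m
d_total = 200 + 180 = 380 m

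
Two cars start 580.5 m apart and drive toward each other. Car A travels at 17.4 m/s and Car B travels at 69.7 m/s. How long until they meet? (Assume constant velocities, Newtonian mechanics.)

Combined speed: v_combined = 17.4 + 69.7 = 87.1 m/s
Time to meet: t = d/v_combined = 580.5/87.1 = 6.66 s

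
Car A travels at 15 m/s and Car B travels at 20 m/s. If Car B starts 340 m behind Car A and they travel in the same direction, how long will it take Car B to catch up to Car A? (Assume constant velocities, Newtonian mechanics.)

Relative speed: v_rel = 20 - 15 = 5 m/s
Time to catch: t = d₀/v_rel = 340/5 = 68.0 s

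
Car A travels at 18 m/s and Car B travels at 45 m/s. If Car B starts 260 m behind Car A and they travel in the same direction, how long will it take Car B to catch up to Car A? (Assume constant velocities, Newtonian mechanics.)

Relative speed: v_rel = 45 - 18 = 27 m/s
Time to catch: t = d₀/v_rel = 260/27 = 9.63 s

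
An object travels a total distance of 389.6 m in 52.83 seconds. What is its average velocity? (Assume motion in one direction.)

v_avg = Δd / Δt = 389.6 / 52.83 = 7.37 m/s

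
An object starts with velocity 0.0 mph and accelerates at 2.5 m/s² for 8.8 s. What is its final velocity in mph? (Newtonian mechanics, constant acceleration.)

v₀ = 0.0 mph × 0.44704 = 0.0 m/s
v = v₀ + a × t = 0.0 + 2.5 × 8.8 = 22.0 m/s
v = 22.0 m/s / 0.44704 = 49.21 mph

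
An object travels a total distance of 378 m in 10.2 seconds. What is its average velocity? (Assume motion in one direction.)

v_avg = Δd / Δt = 378 / 10.2 = 37.06 m/s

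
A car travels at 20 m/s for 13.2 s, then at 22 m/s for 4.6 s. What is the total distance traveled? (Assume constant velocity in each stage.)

d₁ = v₁t₁ = 20 × 13.2 = 264.0 m
d₂ = v₂t₂ = 22 × 4.6 = 101.2 m
d_total = 264.0 + 101.2 = 365.2 m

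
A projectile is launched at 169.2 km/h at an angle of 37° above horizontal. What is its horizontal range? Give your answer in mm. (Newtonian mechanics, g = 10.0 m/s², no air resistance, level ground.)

v₀ = 169.2 km/h × 0.2777777777777778 = 47.0 m/s
R = v₀² × sin(2θ) / g = 47.0² × sin(2 × 37°) / 10.0 = 2209.0 × 0.961262 / 10.0 = 212.343 m
R = 212.343 m / 0.001 = 212300 mm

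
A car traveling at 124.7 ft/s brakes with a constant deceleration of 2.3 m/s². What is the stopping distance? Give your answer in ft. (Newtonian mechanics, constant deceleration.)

v₀ = 124.7 ft/s × 0.3048 = 38.0086 m/s
d = v₀² / (2a) = 38.0086² / (2 × 2.3) = 1444.65 / 4.6 = 314.054 m
d = 314.054 m / 0.3048 = 1030 ft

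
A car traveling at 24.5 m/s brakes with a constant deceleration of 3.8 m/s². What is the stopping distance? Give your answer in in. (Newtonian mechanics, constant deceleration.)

d = v₀² / (2a) = 24.5² / (2 × 3.8) = 600.25 / 7.6 = 78.9803 m
d = 78.9803 m / 0.0254 = 3109 in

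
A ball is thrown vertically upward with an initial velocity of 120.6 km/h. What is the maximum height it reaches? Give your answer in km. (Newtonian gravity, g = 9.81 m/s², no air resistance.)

v₀ = 120.6 km/h × 0.2777777777777778 = 33.5 m/s
h_max = v₀² / (2g) = 33.5² / (2 × 9.81) = 1122.25 / 19.62 = 57.1993 m
h_max = 57.1993 m / 1000.0 = 0.0572 km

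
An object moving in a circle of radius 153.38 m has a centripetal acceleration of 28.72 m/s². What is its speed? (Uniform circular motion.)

v = √(a_c × r) = √(28.72 × 153.38) = 66.37 m/s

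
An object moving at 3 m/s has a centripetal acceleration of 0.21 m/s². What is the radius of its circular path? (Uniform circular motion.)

r = v²/a_c = 3²/0.21 = 42.86 m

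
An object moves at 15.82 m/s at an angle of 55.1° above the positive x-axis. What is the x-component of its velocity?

vₓ = v cos(θ) = 15.82 × cos(55.1°) = 9.05 m/s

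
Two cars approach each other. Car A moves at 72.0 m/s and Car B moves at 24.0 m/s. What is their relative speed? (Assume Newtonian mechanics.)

v_rel = v_A + v_B = 72.0 + 24.0 = 96.0 m/s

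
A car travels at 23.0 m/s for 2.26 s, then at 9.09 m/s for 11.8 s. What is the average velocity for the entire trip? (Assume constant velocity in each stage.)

d₁ = v₁t₁ = 23.0 × 2.26 = 51.98 m
d₂ = v₂t₂ = 9.09 × 11.8 = 107.262 m
d_total = 159.242 m, t_total = 14.06 s
v_avg = d_total/t_total = 159.242/14.06 = 11.33 m/s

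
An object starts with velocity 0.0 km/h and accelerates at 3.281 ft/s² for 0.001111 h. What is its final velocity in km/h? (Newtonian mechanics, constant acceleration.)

v₀ = 0.0 km/h × 0.2777777777777778 = 0.0 m/s
a = 3.281 ft/s² × 0.3048 = 1.00005 m/s²
t = 0.001111 h × 3600.0 = 3.9996 s
v = v₀ + a × t = 0.0 + 1.00005 × 3.9996 = 3.9998 m/s
v = 3.9998 m/s / 0.2777777777777778 = 14.4 km/h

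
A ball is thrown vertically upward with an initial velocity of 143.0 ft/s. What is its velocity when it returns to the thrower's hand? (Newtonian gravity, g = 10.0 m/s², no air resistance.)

By conservation of energy (no air resistance), the ball returns to the throw height with the same speed as launch, but directed downward.
|v_ground| = v₀ = 143.0 ft/s
v_ground = 143.0 ft/s (downward)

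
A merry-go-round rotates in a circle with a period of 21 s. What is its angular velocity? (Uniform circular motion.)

ω = 2π/T = 2π/21 = 0.2992 rad/s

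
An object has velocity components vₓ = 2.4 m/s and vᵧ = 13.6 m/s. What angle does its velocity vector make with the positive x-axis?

θ = arctan(vᵧ/vₓ) = arctan(13.6/2.4) = 79.99°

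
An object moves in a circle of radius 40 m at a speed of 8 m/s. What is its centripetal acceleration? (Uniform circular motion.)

a_c = v²/r = 8²/40 = 64/40 = 1.6 m/s²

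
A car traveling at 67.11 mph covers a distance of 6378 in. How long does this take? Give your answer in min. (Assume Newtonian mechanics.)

d = 6378 in × 0.0254 = 162.001 m
v = 67.11 mph × 0.44704 = 30.0009 m/s
t = d / v = 162.001 / 30.0009 = 5.39987 s
t = 5.39987 s / 60.0 = 0.09 min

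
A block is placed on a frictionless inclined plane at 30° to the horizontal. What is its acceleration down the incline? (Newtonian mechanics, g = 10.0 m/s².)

a = g sin(θ) = 10.0 × sin(30°) = 10.0 × 0.5 = 5.0 m/s²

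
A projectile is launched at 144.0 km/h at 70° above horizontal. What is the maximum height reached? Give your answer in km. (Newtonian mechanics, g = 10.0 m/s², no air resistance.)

v₀ = 144.0 km/h × 0.2777777777777778 = 40.0 m/s
H = v₀² × sin²(θ) / (2g) = 40.0² × sin(70°)² / (2 × 10.0) = 1600.0 × 0.883022 / 20.0 = 70.6418 m
H = 70.6418 m / 1000.0 = 0.07064 km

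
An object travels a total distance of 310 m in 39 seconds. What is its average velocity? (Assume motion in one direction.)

v_avg = Δd / Δt = 310 / 39 = 7.95 m/s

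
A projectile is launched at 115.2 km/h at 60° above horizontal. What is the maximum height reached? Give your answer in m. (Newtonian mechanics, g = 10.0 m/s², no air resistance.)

v₀ = 115.2 km/h × 0.2777777777777778 = 32.0 m/s
H = v₀² × sin²(θ) / (2g) = 32.0² × sin(60°)² / (2 × 10.0) = 1024.0 × 0.75 / 20.0 = 38.4 m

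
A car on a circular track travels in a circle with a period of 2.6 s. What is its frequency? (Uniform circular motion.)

f = 1/T = 1/2.6 = 0.3846 Hz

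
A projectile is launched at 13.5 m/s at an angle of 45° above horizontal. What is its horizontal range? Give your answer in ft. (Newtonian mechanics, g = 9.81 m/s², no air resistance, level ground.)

R = v₀² × sin(2θ) / g = 13.5² × sin(2 × 45°) / 9.81 = 182.25 × 1.0 / 9.81 = 18.578 m
R = 18.578 m / 0.3048 = 60.95 ft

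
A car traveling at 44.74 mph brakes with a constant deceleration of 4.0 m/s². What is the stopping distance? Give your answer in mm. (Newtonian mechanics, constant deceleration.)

v₀ = 44.74 mph × 0.44704 = 20.0006 m/s
d = v₀² / (2a) = 20.0006² / (2 × 4.0) = 400.024 / 8.0 = 50.003 m
d = 50.003 m / 0.001 = 50000 mm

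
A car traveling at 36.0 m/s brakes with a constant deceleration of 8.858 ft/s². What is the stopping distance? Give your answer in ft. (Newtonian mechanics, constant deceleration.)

a = 8.858 ft/s² × 0.3048 = 2.69992 m/s²
d = v₀² / (2a) = 36.0² / (2 × 2.69992) = 1296.0 / 5.39984 = 240.007 m
d = 240.007 m / 0.3048 = 787.4 ft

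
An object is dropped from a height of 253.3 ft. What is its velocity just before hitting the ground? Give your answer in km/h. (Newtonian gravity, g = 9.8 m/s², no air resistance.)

h = 253.3 ft × 0.3048 = 77.2058 m
v = √(2gh) = √(2 × 9.8 × 77.2058) = 38.9003 m/s
v = 38.9003 m/s / 0.2777777777777778 = 140.0 km/h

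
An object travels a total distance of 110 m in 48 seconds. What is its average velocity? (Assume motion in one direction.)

v_avg = Δd / Δt = 110 / 48 = 2.29 m/s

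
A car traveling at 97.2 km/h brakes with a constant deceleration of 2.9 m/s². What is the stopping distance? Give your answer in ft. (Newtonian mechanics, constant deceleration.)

v₀ = 97.2 km/h × 0.2777777777777778 = 27.0 m/s
d = v₀² / (2a) = 27.0² / (2 × 2.9) = 729.0 / 5.8 = 125.69 m
d = 125.69 m / 0.3048 = 412.4 ft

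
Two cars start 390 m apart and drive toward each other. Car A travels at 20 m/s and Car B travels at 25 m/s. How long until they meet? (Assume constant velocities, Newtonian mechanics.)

Combined speed: v_combined = 20 + 25 = 45 m/s
Time to meet: t = d/v_combined = 390/45 = 8.67 s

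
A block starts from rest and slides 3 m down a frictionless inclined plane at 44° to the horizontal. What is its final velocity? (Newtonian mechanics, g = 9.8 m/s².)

a = g sin(θ) = 9.8 × sin(44°) = 6.8077 m/s²
v = √(2ad) = √(2 × 6.8077 × 3) = 6.39 m/s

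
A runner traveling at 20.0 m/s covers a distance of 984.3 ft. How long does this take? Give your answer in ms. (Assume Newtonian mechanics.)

d = 984.3 ft × 0.3048 = 300.015 m
t = d / v = 300.015 / 20.0 = 15.0008 s
t = 15.0008 s / 0.001 = 15000 ms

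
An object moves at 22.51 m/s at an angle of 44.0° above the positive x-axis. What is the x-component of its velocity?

vₓ = v cos(θ) = 22.51 × cos(44.0°) = 16.19 m/s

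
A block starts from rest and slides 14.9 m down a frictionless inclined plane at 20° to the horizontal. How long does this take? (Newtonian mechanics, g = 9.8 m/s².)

a = g sin(θ) = 9.8 × sin(20°) = 3.3518 m/s²
t = √(2d/a) = √(2 × 14.9 / 3.3518) = 2.98 s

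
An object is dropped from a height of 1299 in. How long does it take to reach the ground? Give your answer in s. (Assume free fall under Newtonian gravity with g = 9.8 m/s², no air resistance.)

h = 1299 in × 0.0254 = 32.9946 m
t = √(2h/g) = √(2 × 32.9946 / 9.8) = 2.595 s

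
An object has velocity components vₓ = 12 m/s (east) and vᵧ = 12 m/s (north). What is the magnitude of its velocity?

|v| = √(vₓ² + vᵧ²) = √(12² + 12²) = √(288) = 16.97 m/s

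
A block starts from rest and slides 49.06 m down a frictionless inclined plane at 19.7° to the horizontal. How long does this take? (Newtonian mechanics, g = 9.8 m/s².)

a = g sin(θ) = 9.8 × sin(19.7°) = 3.3035 m/s²
t = √(2d/a) = √(2 × 49.06 / 3.3035) = 5.45 s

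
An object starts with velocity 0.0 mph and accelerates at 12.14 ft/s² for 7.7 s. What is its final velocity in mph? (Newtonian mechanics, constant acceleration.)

v₀ = 0.0 mph × 0.44704 = 0.0 m/s
a = 12.14 ft/s² × 0.3048 = 3.70027 m/s²
v = v₀ + a × t = 0.0 + 3.70027 × 7.7 = 28.4921 m/s
v = 28.4921 m/s / 0.44704 = 63.74 mph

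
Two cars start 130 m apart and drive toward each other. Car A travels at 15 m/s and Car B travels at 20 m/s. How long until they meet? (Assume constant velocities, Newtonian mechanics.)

Combined speed: v_combined = 15 + 20 = 35 m/s
Time to meet: t = d/v_combined = 130/35 = 3.71 s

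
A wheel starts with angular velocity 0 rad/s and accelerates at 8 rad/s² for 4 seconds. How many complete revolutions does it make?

θ = ω₀t + ½αt² = 0×4 + ½×8×4² = 64.0 rad
Total revolutions = θ/(2π) = 64.0/(2π) = 10.19
Complete revolutions = ⌊10.19⌋ = 10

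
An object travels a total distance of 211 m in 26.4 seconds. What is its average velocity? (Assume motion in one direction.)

v_avg = Δd / Δt = 211 / 26.4 = 7.99 m/s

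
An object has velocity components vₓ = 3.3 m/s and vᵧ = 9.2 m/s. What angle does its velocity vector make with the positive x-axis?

θ = arctan(vᵧ/vₓ) = arctan(9.2/3.3) = 70.27°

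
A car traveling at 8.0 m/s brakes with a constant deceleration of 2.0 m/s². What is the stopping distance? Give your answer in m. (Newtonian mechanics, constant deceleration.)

d = v₀² / (2a) = 8.0² / (2 × 2.0) = 64.0 / 4.0 = 16.0 m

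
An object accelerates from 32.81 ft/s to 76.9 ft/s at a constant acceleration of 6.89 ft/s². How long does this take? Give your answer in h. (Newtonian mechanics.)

v₀ = 32.81 ft/s × 0.3048 = 10.0005 m/s
v = 76.9 ft/s × 0.3048 = 23.4391 m/s
a = 6.89 ft/s² × 0.3048 = 2.10007 m/s²
t = (v - v₀) / a = (23.4391 - 10.0005) / 2.10007 = 6.39912 s
t = 6.39912 s / 3600.0 = 0.001778 h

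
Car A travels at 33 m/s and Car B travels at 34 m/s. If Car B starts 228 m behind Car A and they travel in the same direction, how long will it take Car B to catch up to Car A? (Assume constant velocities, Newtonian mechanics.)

Relative speed: v_rel = 34 - 33 = 1 m/s
Time to catch: t = d₀/v_rel = 228/1 = 228.0 s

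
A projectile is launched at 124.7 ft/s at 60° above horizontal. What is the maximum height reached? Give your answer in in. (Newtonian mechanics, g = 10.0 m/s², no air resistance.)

v₀ = 124.7 ft/s × 0.3048 = 38.0086 m/s
H = v₀² × sin²(θ) / (2g) = 38.0086² × sin(60°)² / (2 × 10.0) = 1444.65 × 0.75 / 20.0 = 54.1744 m
H = 54.1744 m / 0.0254 = 2133 in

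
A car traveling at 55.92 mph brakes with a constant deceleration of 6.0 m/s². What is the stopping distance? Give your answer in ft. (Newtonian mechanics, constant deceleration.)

v₀ = 55.92 mph × 0.44704 = 24.9985 m/s
d = v₀² / (2a) = 24.9985² / (2 × 6.0) = 624.925 / 12.0 = 52.0771 m
d = 52.0771 m / 0.3048 = 170.9 ft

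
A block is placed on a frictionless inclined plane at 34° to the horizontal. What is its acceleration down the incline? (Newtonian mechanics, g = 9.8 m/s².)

a = g sin(θ) = 9.8 × sin(34°) = 9.8 × 0.5592 = 5.48 m/s²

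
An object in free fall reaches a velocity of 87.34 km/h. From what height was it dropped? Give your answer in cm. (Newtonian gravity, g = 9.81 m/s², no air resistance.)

v = 87.34 km/h × 0.2777777777777778 = 24.2611 m/s
h = v² / (2g) = 24.2611² / (2 × 9.81) = 30.0 m
h = 30.0 m / 0.01 = 3000 cm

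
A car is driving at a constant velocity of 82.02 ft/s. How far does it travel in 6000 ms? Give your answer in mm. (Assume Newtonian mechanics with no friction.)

v = 82.02 ft/s × 0.3048 = 24.9997 m/s
t = 6000 ms × 0.001 = 6.0 s
d = v × t = 24.9997 × 6.0 = 149.998 m
d = 149.998 m / 0.001 = 150000 mm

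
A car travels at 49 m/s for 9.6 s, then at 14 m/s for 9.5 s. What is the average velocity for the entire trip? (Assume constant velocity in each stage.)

d₁ = v₁t₁ = 49 × 9.6 = 470.4 m
d₂ = v₂t₂ = 14 × 9.5 = 133.0 m
d_total = 603.4 m, t_total = 19.1 s
v_avg = d_total/t_total = 603.4/19.1 = 31.59 m/s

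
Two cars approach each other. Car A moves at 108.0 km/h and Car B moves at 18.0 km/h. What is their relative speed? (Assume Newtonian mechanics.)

v_rel = v_A + v_B = 108.0 + 18.0 = 126.0 km/h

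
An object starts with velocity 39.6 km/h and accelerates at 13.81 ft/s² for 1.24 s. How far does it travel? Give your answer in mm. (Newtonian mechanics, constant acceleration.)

v₀ = 39.6 km/h × 0.2777777777777778 = 11.0 m/s
a = 13.81 ft/s² × 0.3048 = 4.20929 m/s²
d = v₀ × t + ½ × a × t² = 11.0 × 1.24 + 0.5 × 4.20929 × 1.24² = 16.8761 m
d = 16.8761 m / 0.001 = 16880 mm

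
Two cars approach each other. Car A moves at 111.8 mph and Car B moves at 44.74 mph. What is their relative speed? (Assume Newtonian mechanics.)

v_rel = v_A + v_B = 111.8 + 44.74 = 156.54 mph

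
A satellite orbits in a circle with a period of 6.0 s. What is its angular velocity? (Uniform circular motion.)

ω = 2π/T = 2π/6.0 = 1.0472 rad/s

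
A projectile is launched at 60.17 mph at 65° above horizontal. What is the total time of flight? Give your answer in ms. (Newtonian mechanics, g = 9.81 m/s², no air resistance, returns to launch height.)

v₀ = 60.17 mph × 0.44704 = 26.8984 m/s
T = 2 × v₀ × sin(θ) / g = 2 × 26.8984 × sin(65°) / 9.81 = 2 × 26.8984 × 0.906308 / 9.81 = 4.97008 s
T = 4.97008 s / 0.001 = 4970 ms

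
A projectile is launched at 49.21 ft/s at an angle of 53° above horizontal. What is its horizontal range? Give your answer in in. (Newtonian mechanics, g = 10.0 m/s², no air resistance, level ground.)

v₀ = 49.21 ft/s × 0.3048 = 14.9992 m/s
R = v₀² × sin(2θ) / g = 14.9992² × sin(2 × 53°) / 10.0 = 224.976 × 0.961262 / 10.0 = 21.6261 m
R = 21.6261 m / 0.0254 = 851.4 in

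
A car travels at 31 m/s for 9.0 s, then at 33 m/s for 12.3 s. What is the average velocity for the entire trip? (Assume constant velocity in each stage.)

d₁ = v₁t₁ = 31 × 9.0 = 279.0 m
d₂ = v₂t₂ = 33 × 12.3 = 405.9 m
d_total = 684.9 m, t_total = 21.3 s
v_avg = d_total/t_total = 684.9/21.3 = 32.15 m/s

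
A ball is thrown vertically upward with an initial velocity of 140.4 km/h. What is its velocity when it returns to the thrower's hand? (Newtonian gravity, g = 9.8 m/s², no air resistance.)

By conservation of energy (no air resistance), the ball returns to the throw height with the same speed as launch, but directed downward.
|v_ground| = v₀ = 140.4 km/h
v_ground = 140.4 km/h (downward)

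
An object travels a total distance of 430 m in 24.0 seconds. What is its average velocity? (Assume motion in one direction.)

v_avg = Δd / Δt = 430 / 24.0 = 17.92 m/s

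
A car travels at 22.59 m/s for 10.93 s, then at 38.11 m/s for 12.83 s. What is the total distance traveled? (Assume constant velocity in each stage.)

d₁ = v₁t₁ = 22.59 × 10.93 = 246.9087 m
d₂ = v₂t₂ = 38.11 × 12.83 = 488.9513 m
d_total = 246.9087 + 488.9513 = 735.86 m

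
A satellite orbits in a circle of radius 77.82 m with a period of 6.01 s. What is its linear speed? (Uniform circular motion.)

v = 2πr/T = 2π×77.82/6.01 = 81.36 m/s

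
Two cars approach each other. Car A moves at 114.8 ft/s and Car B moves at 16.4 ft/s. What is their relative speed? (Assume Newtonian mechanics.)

v_rel = v_A + v_B = 114.8 + 16.4 = 131.2 ft/s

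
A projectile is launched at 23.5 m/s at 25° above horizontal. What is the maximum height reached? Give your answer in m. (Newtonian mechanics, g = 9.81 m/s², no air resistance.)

H = v₀² × sin²(θ) / (2g) = 23.5² × sin(25°)² / (2 × 9.81) = 552.25 × 0.178606 / 19.62 = 5.027 m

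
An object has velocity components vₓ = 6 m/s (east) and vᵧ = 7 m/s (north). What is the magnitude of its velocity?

|v| = √(vₓ² + vᵧ²) = √(6² + 7²) = √(85) = 9.22 m/s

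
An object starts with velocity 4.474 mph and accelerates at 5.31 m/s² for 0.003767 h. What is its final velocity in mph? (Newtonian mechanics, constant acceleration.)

v₀ = 4.474 mph × 0.44704 = 2.00006 m/s
t = 0.003767 h × 3600.0 = 13.5612 s
v = v₀ + a × t = 2.00006 + 5.31 × 13.5612 = 74.01 m/s
v = 74.01 m/s / 0.44704 = 165.6 mph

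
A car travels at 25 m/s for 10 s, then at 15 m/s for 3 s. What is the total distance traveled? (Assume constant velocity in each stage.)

d₁ = v₁t₁ = 25 × 10 = 250 m
d₂ = v₂t₂ = 15 × 3 = 45 m
d_total = 250 + 45 = 295 m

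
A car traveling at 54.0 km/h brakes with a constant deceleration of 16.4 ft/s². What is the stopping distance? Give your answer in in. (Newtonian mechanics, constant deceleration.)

v₀ = 54.0 km/h × 0.2777777777777778 = 15.0 m/s
a = 16.4 ft/s² × 0.3048 = 4.99872 m/s²
d = v₀² / (2a) = 15.0² / (2 × 4.99872) = 225.0 / 9.99744 = 22.5058 m
d = 22.5058 m / 0.0254 = 886.1 in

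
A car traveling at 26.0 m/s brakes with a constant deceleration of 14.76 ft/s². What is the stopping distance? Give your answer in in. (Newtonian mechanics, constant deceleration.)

a = 14.76 ft/s² × 0.3048 = 4.49885 m/s²
d = v₀² / (2a) = 26.0² / (2 × 4.49885) = 676.0 / 8.9977 = 75.1303 m
d = 75.1303 m / 0.0254 = 2958 in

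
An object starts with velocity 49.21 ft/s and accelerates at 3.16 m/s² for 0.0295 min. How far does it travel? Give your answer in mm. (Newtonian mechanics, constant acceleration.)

v₀ = 49.21 ft/s × 0.3048 = 14.9992 m/s
t = 0.0295 min × 60.0 = 1.77 s
d = v₀ × t + ½ × a × t² = 14.9992 × 1.77 + 0.5 × 3.16 × 1.77² = 31.4986 m
d = 31.4986 m / 0.001 = 31500 mm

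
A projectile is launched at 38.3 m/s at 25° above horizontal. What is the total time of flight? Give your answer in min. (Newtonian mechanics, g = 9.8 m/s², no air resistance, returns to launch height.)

T = 2 × v₀ × sin(θ) / g = 2 × 38.3 × sin(25°) / 9.8 = 2 × 38.3 × 0.422618 / 9.8 = 3.30332 s
T = 3.30332 s / 60.0 = 0.05506 min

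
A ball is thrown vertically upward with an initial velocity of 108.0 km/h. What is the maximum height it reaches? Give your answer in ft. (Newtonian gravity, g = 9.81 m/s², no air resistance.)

v₀ = 108.0 km/h × 0.2777777777777778 = 30.0 m/s
h_max = v₀² / (2g) = 30.0² / (2 × 9.81) = 900.0 / 19.62 = 45.8716 m
h_max = 45.8716 m / 0.3048 = 150.5 ft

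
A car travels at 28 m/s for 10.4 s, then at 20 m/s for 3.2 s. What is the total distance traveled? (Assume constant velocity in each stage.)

d₁ = v₁t₁ = 28 × 10.4 = 291.2 m
d₂ = v₂t₂ = 20 × 3.2 = 64.0 m
d_total = 291.2 + 64.0 = 355.2 m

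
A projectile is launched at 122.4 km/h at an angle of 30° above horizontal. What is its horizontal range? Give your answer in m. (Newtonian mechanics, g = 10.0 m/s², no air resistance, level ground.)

v₀ = 122.4 km/h × 0.2777777777777778 = 34.0 m/s
R = v₀² × sin(2θ) / g = 34.0² × sin(2 × 30°) / 10.0 = 1156.0 × 0.866025 / 10.0 = 100.1 m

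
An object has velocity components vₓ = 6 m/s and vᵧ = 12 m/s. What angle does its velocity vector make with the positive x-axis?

θ = arctan(vᵧ/vₓ) = arctan(12/6) = 63.43°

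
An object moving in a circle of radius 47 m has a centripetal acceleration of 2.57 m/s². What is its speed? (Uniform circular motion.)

v = √(a_c × r) = √(2.57 × 47) = 10.99 m/s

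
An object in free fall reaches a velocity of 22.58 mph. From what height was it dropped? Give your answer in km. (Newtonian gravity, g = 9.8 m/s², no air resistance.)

v = 22.58 mph × 0.44704 = 10.0942 m/s
h = v² / (2g) = 10.0942² / (2 × 9.8) = 5.19862 m
h = 5.19862 m / 1000.0 = 0.005199 km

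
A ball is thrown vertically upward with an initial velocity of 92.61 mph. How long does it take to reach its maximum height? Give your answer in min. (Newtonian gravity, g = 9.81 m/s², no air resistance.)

v₀ = 92.61 mph × 0.44704 = 41.4004 m/s
t_up = v₀ / g = 41.4004 / 9.81 = 4.22022 s
t_up = 4.22022 s / 60.0 = 0.07034 min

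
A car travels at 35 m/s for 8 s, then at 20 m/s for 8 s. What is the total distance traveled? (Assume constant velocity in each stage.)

d₁ = v₁t₁ = 35 × 8 = 280 m
d₂ = v₂t₂ = 20 × 8 = 160 m
d_total = 280 + 160 = 440 m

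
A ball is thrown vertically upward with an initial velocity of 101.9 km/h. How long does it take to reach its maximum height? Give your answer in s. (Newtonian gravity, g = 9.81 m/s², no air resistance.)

v₀ = 101.9 km/h × 0.2777777777777778 = 28.3056 m/s
t_up = v₀ / g = 28.3056 / 9.81 = 2.885 s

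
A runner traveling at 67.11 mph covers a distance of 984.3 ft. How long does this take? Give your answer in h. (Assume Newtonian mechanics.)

d = 984.3 ft × 0.3048 = 300.015 m
v = 67.11 mph × 0.44704 = 30.0009 m/s
t = d / v = 300.015 / 30.0009 = 10.0002 s
t = 10.0002 s / 3600.0 = 0.002778 h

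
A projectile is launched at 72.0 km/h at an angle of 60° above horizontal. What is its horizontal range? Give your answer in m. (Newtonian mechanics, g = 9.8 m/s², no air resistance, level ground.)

v₀ = 72.0 km/h × 0.2777777777777778 = 20.0 m/s
R = v₀² × sin(2θ) / g = 20.0² × sin(2 × 60°) / 9.8 = 400.0 × 0.866025 / 9.8 = 35.35 m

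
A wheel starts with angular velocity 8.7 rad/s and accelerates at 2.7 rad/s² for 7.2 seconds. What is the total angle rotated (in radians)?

θ = ω₀t + ½αt² = 8.7×7.2 + ½×2.7×7.2² = 132.62 rad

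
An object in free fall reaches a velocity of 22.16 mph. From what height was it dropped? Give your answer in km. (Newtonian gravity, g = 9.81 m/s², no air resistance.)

v = 22.16 mph × 0.44704 = 9.90641 m/s
h = v² / (2g) = 9.90641² / (2 × 9.81) = 5.00188 m
h = 5.00188 m / 1000.0 = 0.005002 km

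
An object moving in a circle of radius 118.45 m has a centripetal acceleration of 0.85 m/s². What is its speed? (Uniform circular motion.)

v = √(a_c × r) = √(0.85 × 118.45) = 10.03 m/s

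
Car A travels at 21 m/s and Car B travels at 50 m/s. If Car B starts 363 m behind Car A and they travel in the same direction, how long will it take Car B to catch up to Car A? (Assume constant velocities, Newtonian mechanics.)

Relative speed: v_rel = 50 - 21 = 29 m/s
Time to catch: t = d₀/v_rel = 363/29 = 12.52 s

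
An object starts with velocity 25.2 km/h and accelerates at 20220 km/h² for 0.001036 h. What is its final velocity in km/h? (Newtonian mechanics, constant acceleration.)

v₀ = 25.2 km/h × 0.2777777777777778 = 7.0 m/s
a = 20220 km/h² × 7.716049382716049e-05 = 1.56019 m/s²
t = 0.001036 h × 3600.0 = 3.7296 s
v = v₀ + a × t = 7.0 + 1.56019 × 3.7296 = 12.8189 m/s
v = 12.8189 m/s / 0.2777777777777778 = 46.15 km/h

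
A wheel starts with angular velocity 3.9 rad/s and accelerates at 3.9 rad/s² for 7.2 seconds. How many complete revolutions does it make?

θ = ω₀t + ½αt² = 3.9×7.2 + ½×3.9×7.2² = 129.168 rad
Total revolutions = θ/(2π) = 129.168/(2π) = 20.56
Complete revolutions = ⌊20.56⌋ = 20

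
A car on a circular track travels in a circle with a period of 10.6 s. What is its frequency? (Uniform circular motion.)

f = 1/T = 1/10.6 = 0.0943 Hz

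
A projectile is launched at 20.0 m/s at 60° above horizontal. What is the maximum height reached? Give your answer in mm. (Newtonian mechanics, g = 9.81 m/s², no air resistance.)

H = v₀² × sin²(θ) / (2g) = 20.0² × sin(60°)² / (2 × 9.81) = 400.0 × 0.75 / 19.62 = 15.2905 m
H = 15.2905 m / 0.001 = 15290 mm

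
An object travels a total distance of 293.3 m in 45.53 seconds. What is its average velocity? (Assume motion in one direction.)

v_avg = Δd / Δt = 293.3 / 45.53 = 6.44 m/s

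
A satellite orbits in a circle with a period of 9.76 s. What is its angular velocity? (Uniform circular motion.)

ω = 2π/T = 2π/9.76 = 0.6438 rad/s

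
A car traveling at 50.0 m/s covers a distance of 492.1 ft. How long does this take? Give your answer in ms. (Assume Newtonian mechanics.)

d = 492.1 ft × 0.3048 = 149.992 m
t = d / v = 149.992 / 50.0 = 2.99984 s
t = 2.99984 s / 0.001 = 3000 ms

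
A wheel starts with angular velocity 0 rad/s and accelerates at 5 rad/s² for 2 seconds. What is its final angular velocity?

ω = ω₀ + αt = 0 + 5 × 2 = 10 rad/s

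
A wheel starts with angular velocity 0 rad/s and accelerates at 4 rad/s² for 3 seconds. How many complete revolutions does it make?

θ = ω₀t + ½αt² = 0×3 + ½×4×3² = 18.0 rad
Total revolutions = θ/(2π) = 18.0/(2π) = 2.86
Complete revolutions = ⌊2.86⌋ = 2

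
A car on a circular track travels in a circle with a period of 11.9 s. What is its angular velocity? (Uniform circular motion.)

ω = 2π/T = 2π/11.9 = 0.528 rad/s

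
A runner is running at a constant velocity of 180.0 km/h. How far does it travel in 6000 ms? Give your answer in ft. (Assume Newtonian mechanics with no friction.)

v = 180.0 km/h × 0.2777777777777778 = 50.0 m/s
t = 6000 ms × 0.001 = 6.0 s
d = v × t = 50.0 × 6.0 = 300.0 m
d = 300.0 m / 0.3048 = 984.3 ft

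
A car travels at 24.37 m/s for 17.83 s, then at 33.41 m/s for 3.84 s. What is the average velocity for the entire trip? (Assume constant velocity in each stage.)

d₁ = v₁t₁ = 24.37 × 17.83 = 434.5171 m
d₂ = v₂t₂ = 33.41 × 3.84 = 128.2944 m
d_total = 562.8115 m, t_total = 21.67 s
v_avg = d_total/t_total = 562.8115/21.67 = 25.97 m/s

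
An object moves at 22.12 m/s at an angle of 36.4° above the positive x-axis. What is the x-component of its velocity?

vₓ = v cos(θ) = 22.12 × cos(36.4°) = 17.8 m/s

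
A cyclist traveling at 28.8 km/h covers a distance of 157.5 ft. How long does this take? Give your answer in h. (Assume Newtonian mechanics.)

d = 157.5 ft × 0.3048 = 48.006 m
v = 28.8 km/h × 0.2777777777777778 = 8.0 m/s
t = d / v = 48.006 / 8.0 = 6.00075 s
t = 6.00075 s / 3600.0 = 0.001667 h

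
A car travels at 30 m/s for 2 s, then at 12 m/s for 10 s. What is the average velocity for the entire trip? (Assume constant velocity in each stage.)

d₁ = v₁t₁ = 30 × 2 = 60 m
d₂ = v₂t₂ = 12 × 10 = 120 m
d_total = 180 m, t_total = 12 s
v_avg = d_total/t_total = 180/12 = 15.0 m/s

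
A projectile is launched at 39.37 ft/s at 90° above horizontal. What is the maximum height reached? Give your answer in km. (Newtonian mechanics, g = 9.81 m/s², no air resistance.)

v₀ = 39.37 ft/s × 0.3048 = 12.0 m/s
H = v₀² × sin²(θ) / (2g) = 12.0² × sin(90°)² / (2 × 9.81) = 144.0 × 1.0 / 19.62 = 7.33945 m
H = 7.33945 m / 1000.0 = 0.007339 km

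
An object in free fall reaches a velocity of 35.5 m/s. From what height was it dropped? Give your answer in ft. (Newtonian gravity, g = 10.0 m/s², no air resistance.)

h = v² / (2g) = 35.5² / (2 × 10.0) = 63.0125 m
h = 63.0125 m / 0.3048 = 206.7 ft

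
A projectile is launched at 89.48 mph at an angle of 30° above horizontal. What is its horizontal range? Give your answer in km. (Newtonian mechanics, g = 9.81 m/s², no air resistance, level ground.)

v₀ = 89.48 mph × 0.44704 = 40.0011 m/s
R = v₀² × sin(2θ) / g = 40.0011² × sin(2 × 30°) / 9.81 = 1600.09 × 0.866025 / 9.81 = 141.256 m
R = 141.256 m / 1000.0 = 0.1413 km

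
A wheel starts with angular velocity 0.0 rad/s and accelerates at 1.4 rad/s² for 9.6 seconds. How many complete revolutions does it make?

θ = ω₀t + ½αt² = 0.0×9.6 + ½×1.4×9.6² = 64.512 rad
Total revolutions = θ/(2π) = 64.512/(2π) = 10.27
Complete revolutions = ⌊10.27⌋ = 10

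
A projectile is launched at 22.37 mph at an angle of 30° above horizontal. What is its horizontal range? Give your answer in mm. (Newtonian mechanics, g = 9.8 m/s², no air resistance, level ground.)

v₀ = 22.37 mph × 0.44704 = 10.00028 m/s
R = v₀² × sin(2θ) / g = 10.00028² × sin(2 × 30°) / 9.8 = 100.0056 × 0.8660254 / 9.8 = 8.837489 m
R = 8.837489 m / 0.001 = 8837 mm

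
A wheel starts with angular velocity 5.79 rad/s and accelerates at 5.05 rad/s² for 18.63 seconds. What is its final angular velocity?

ω = ω₀ + αt = 5.79 + 5.05 × 18.63 = 99.87 rad/s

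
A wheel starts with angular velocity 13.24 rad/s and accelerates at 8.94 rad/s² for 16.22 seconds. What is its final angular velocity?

ω = ω₀ + αt = 13.24 + 8.94 × 16.22 = 158.25 rad/s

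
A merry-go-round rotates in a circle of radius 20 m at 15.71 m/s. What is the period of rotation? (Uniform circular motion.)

T = 2πr/v = 2π×20/15.71 = 8.0 s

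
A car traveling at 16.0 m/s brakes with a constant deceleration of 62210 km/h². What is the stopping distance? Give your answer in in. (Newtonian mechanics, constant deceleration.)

a = 62210 km/h² × 7.716049382716049e-05 = 4.80015 m/s²
d = v₀² / (2a) = 16.0² / (2 × 4.80015) = 256.0 / 9.6003 = 26.6658 m
d = 26.6658 m / 0.0254 = 1050 in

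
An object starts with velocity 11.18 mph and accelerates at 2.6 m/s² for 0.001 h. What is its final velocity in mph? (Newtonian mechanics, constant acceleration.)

v₀ = 11.18 mph × 0.44704 = 4.99791 m/s
t = 0.001 h × 3600.0 = 3.6 s
v = v₀ + a × t = 4.99791 + 2.6 × 3.6 = 14.3579 m/s
v = 14.3579 m/s / 0.44704 = 32.12 mph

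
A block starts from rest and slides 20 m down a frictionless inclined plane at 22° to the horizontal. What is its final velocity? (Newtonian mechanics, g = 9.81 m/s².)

a = g sin(θ) = 9.81 × sin(22°) = 3.6749 m/s²
v = √(2ad) = √(2 × 3.6749 × 20) = 12.12 m/s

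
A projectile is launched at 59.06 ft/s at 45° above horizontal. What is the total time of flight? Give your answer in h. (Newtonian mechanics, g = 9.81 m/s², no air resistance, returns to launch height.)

v₀ = 59.06 ft/s × 0.3048 = 18.0015 m/s
T = 2 × v₀ × sin(θ) / g = 2 × 18.0015 × sin(45°) / 9.81 = 2 × 18.0015 × 0.707107 / 9.81 = 2.5951 s
T = 2.5951 s / 3600.0 = 0.0007209 h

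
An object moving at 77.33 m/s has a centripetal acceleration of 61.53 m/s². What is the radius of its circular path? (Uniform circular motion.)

r = v²/a_c = 77.33²/61.53 = 97.19 m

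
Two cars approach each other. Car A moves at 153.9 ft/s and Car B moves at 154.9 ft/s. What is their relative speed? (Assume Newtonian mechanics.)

v_rel = v_A + v_B = 153.9 + 154.9 = 308.8 ft/s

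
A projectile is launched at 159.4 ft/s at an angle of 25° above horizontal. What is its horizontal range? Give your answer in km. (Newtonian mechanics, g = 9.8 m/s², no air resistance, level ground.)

v₀ = 159.4 ft/s × 0.3048 = 48.5851 m/s
R = v₀² × sin(2θ) / g = 48.5851² × sin(2 × 25°) / 9.8 = 2360.51 × 0.766044 / 9.8 = 184.516 m
R = 184.516 m / 1000.0 = 0.1845 km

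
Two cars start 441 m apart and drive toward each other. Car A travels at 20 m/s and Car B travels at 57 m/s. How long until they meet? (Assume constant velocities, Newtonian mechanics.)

Combined speed: v_combined = 20 + 57 = 77 m/s
Time to meet: t = d/v_combined = 441/77 = 5.73 s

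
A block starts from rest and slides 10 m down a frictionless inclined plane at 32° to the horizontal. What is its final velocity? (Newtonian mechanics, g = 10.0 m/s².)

a = g sin(θ) = 10.0 × sin(32°) = 5.2992 m/s²
v = √(2ad) = √(2 × 5.2992 × 10) = 10.29 m/s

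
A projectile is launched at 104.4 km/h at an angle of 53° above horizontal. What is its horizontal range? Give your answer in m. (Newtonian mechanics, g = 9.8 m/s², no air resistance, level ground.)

v₀ = 104.4 km/h × 0.2777777777777778 = 29.0 m/s
R = v₀² × sin(2θ) / g = 29.0² × sin(2 × 53°) / 9.8 = 841.0 × 0.961262 / 9.8 = 82.49 m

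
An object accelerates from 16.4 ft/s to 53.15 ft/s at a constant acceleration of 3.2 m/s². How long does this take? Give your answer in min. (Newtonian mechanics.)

v₀ = 16.4 ft/s × 0.3048 = 4.99872 m/s
v = 53.15 ft/s × 0.3048 = 16.2001 m/s
t = (v - v₀) / a = (16.2001 - 4.99872) / 3.2 = 3.50043 s
t = 3.50043 s / 60.0 = 0.05834 min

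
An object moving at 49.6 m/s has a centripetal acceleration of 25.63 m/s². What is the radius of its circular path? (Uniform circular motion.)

r = v²/a_c = 49.6²/25.63 = 95.99 m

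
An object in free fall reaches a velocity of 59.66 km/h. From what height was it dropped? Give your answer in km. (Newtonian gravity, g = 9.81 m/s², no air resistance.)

v = 59.66 km/h × 0.2777777777777778 = 16.5722 m/s
h = v² / (2g) = 16.5722² / (2 × 9.81) = 13.9978 m
h = 13.9978 m / 1000.0 = 0.014 km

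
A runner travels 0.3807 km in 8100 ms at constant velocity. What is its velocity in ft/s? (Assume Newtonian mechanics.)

d = 0.3807 km × 1000.0 = 380.7 m
t = 8100 ms × 0.001 = 8.1 s
v = d / t = 380.7 / 8.1 = 47.0 m/s
v = 47.0 m/s / 0.3048 = 154.2 ft/s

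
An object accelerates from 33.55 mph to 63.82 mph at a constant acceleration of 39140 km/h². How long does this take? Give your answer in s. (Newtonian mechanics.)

v₀ = 33.55 mph × 0.44704 = 14.9982 m/s
v = 63.82 mph × 0.44704 = 28.5301 m/s
a = 39140 km/h² × 7.716049382716049e-05 = 3.02006 m/s²
t = (v - v₀) / a = (28.5301 - 14.9982) / 3.02006 = 4.481 s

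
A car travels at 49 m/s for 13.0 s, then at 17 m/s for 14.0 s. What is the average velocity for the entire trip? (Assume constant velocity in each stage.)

d₁ = v₁t₁ = 49 × 13.0 = 637.0 m
d₂ = v₂t₂ = 17 × 14.0 = 238.0 m
d_total = 875.0 m, t_total = 27.0 s
v_avg = d_total/t_total = 875.0/27.0 = 32.41 m/s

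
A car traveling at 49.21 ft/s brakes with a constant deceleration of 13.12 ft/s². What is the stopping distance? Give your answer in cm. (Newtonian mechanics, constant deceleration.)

v₀ = 49.21 ft/s × 0.3048 = 14.9992 m/s
a = 13.12 ft/s² × 0.3048 = 3.99898 m/s²
d = v₀² / (2a) = 14.9992² / (2 × 3.99898) = 224.976 / 7.99796 = 28.1292 m
d = 28.1292 m / 0.01 = 2813 cm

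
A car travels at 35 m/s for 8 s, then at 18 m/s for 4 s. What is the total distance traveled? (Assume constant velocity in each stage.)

d₁ = v₁t₁ = 35 × 8 = 280 m
d₂ = v₂t₂ = 18 × 4 = 72 m
d_total = 280 + 72 = 352 m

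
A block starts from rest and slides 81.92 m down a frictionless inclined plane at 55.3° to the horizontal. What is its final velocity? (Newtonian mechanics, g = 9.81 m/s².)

a = g sin(θ) = 9.81 × sin(55.3°) = 8.0652 m/s²
v = √(2ad) = √(2 × 8.0652 × 81.92) = 36.35 m/s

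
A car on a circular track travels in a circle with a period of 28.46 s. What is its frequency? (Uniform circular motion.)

f = 1/T = 1/28.46 = 0.0351 Hz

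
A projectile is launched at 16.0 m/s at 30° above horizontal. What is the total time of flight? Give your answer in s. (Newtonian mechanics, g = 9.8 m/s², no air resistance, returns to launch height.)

T = 2 × v₀ × sin(θ) / g = 2 × 16.0 × sin(30°) / 9.8 = 2 × 16.0 × 0.5 / 9.8 = 1.633 s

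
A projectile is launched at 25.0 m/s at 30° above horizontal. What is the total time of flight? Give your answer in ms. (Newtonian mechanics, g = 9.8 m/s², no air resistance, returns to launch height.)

T = 2 × v₀ × sin(θ) / g = 2 × 25.0 × sin(30°) / 9.8 = 2 × 25.0 × 0.5 / 9.8 = 2.55102 s
T = 2.55102 s / 0.001 = 2551 ms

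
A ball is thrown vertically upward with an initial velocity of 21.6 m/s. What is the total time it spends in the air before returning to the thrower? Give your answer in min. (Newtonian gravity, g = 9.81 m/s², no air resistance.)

t_total = 2 × v₀ / g = 2 × 21.6 / 9.81 = 4.40367 s
t_total = 4.40367 s / 60.0 = 0.07339 min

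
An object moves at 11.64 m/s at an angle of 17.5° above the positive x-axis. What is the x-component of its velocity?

vₓ = v cos(θ) = 11.64 × cos(17.5°) = 11.1 m/s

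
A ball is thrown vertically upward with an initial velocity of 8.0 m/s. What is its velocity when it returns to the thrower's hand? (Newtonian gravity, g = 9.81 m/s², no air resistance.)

By conservation of energy (no air resistance), the ball returns to the throw height with the same speed as launch, but directed downward.
|v_ground| = v₀ = 8.0 m/s
v_ground = 8.0 m/s (downward)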